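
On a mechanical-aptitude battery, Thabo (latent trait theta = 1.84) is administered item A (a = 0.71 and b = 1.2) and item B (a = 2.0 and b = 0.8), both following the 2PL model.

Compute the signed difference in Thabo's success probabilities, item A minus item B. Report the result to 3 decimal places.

-0.277

P(theta) = 1 / (1 + exp(−a(theta − b)))
P_A = 0.6117
P_B = 0.8889
P_A − P_B = -0.2773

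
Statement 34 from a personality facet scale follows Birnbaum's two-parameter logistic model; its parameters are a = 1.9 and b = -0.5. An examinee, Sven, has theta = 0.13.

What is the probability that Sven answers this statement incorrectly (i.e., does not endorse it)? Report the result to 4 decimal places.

P(theta) = 1 / (1 + exp(−a(theta − b)))
Exponent: 1.9 × (0.13 − (-0.5)) = 1.1970
1/(1 + e^{-1.1970}) = 0.7680
P(incorrect) = 1 − 0.7680 = 0.2320

0.2320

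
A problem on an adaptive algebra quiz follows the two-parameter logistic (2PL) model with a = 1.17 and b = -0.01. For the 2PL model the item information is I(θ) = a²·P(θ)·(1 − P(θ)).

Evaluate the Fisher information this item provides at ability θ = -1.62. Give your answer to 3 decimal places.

0.157

P = 1/(1+e^{1.8837}) = 0.1320
P(1−P) = 0.1320 × 0.8680 = 0.1145
I = a² × P(1−P) = 1.17² × 0.1145 = 0.15681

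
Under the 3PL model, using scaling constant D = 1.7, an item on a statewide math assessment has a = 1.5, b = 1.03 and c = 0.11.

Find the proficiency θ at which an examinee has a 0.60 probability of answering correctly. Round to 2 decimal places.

1.11

P(θ) = c + (1 − c) · 1 / (1 + exp(−D·a(θ − b)))
Remove guessing floor: (0.60 − 0.11)/(1 − 0.11) = 0.5506
logit = ln(0.5506/0.4494) = 0.2029
θ = b + logit/(1.7·a) = 1.03 + 0.2029/2.5500 = 1.1096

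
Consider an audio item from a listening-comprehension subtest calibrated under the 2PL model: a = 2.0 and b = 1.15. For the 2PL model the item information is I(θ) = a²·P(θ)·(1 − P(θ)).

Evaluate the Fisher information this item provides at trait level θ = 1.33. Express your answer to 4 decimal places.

0.9683

P = 1/(1+e^{-0.3600}) = 0.5890
P(1−P) = 0.5890 × 0.4110 = 0.2421
I = a² × P(1−P) = 2.0² × 0.2421 = 0.96829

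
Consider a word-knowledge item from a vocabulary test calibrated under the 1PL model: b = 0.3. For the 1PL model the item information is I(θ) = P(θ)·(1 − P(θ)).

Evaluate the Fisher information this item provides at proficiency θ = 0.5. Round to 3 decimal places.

P = 1/(1+e^{-0.2000}) = 0.5498
P(1−P) = 0.5498 × 0.4502 = 0.2475
I = P(1−P) = 0.24752

0.248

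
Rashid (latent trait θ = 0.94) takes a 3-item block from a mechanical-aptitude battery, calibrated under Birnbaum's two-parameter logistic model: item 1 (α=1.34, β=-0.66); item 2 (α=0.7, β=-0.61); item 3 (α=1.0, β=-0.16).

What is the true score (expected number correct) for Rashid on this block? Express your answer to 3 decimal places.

P(θ) = 1 / (1 + exp(−α(θ − β)))
P_1 = 1/(1+e^{-2.1440}) = 0.8951
P_2 = 1/(1+e^{-1.0850}) = 0.7474
P_3 = 1/(1+e^{-1.1000}) = 0.7503
E[score] = 0.8951 + 0.7474 + 0.7503 = 2.3928

2.393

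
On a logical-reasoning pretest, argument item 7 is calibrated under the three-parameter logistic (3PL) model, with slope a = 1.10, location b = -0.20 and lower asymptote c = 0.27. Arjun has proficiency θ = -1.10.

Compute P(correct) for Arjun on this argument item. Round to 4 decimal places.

P(θ) = c + (1 − c) · 1 / (1 + exp(−a(θ − b)))
Exponent: 1.10 × (-1.10 − (-0.20)) = -0.9900
1/(1 + e^{0.9900}) = 0.2709
P = 0.27 + 0.73 × 0.2709 = 0.4678

0.4678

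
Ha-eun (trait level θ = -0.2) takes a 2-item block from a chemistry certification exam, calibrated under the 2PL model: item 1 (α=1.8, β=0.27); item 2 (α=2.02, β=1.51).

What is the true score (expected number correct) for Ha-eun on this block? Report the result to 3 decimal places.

P(θ) = 1 / (1 + exp(−α(θ − β)))
P_1 = 1/(1+e^{0.8460}) = 0.3003
P_2 = 1/(1+e^{3.4542}) = 0.0306
E[score] = 0.3003 + 0.0306 = 0.3309

0.331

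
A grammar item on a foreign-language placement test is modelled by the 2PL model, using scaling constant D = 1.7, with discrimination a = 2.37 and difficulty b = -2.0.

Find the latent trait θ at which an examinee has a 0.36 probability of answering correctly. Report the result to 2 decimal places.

P(θ) = 1 / (1 + exp(−D·a(θ − b)))
logit = ln(0.3600/0.6400) = -0.5754
θ = b + logit/(1.7·a) = -2.0 + (-0.5754)/4.0290 = -2.1428

-2.14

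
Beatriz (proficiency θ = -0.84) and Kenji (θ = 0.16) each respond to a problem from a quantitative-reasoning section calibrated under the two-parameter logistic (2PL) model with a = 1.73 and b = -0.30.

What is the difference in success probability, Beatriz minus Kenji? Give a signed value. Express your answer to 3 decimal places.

-0.407

P(θ) = 1 / (1 + exp(−a(θ − b)))
P(Beatriz) = 0.2821  [exponent -0.9342]
P(Kenji) = 0.6891  [exponent 0.7958]
Difference = 0.2821 − 0.6891 = -0.4070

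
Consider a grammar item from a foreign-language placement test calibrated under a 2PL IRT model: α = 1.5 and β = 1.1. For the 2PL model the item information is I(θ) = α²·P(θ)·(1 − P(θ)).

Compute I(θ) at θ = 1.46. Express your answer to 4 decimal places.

0.5234

P = 1/(1+e^{-0.5400}) = 0.6318
P(1−P) = 0.6318 × 0.3682 = 0.2326
I = α² × P(1−P) = 1.5² × 0.2326 = 0.52341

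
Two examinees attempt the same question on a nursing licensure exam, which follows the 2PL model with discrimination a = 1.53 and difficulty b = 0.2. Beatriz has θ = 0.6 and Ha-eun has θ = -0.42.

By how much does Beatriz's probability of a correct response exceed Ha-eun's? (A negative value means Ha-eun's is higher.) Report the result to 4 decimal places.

0.3692

P(θ) = 1 / (1 + exp(−a(θ − b)))
P(Beatriz) = 0.6484  [exponent 0.6120]
P(Ha-eun) = 0.2792  [exponent -0.9486]
Difference = 0.6484 − 0.2792 = 0.3692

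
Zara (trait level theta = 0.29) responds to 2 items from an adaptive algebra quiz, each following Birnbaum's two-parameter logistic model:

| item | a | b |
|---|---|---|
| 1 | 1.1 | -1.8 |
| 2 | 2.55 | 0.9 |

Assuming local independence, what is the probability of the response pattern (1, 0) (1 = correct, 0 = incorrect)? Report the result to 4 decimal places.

P(theta) = 1 / (1 + exp(−a(theta − b)))
P_1 = 1/(1+e^{-2.2990}) = 0.9088
P_2 = 1/(1+e^{1.5555}) = 0.1743
L = P_1 × (1−P_2) = 0.9088 × 0.8257 = 0.75040

0.7504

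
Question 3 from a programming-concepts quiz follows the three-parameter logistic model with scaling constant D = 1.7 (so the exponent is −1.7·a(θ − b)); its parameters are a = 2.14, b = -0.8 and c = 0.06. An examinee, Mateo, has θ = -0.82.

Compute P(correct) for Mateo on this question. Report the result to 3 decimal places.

P(θ) = c + (1 − c) · 1 / (1 + exp(−D·a(θ − b)))
Exponent: 1.7 × 2.14 × (-0.82 − (-0.8)) = -0.0728
1/(1 + e^{0.0728}) = 0.4818
P = 0.06 + 0.94 × 0.4818 = 0.5129

0.513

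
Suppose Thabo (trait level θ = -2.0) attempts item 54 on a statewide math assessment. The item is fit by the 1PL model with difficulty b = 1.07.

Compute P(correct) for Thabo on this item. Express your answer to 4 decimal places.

P(θ) = 1 / (1 + exp(−(θ − b)))
Exponent: (-2.0 − 1.07) = -3.0700
1/(1 + e^{3.0700}) = 0.0444
P = 0.0444

0.0444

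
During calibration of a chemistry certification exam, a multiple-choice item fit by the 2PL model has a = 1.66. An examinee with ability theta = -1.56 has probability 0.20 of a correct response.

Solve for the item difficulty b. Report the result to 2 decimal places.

-0.72

P(theta) = 1 / (1 + exp(−a(theta − b)))
logit(0.20) = ln(0.20/0.80) = -1.3863
b = theta − logit/(a) = -1.56 − (-1.3863)/1.6600 = -0.7249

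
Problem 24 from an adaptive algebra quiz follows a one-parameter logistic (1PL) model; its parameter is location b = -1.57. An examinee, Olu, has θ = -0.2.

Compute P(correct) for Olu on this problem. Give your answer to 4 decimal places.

P(θ) = 1 / (1 + exp(−(θ − b)))
Exponent: (-0.2 − (-1.57)) = 1.3700
1/(1 + e^{-1.3700}) = 0.7974
P = 0.7974

0.7974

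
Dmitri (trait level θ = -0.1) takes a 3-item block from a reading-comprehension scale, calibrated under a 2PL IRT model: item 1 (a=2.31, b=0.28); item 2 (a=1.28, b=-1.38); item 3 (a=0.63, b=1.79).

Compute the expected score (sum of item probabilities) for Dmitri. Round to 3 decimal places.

1.364

P(θ) = 1 / (1 + exp(−a(θ − b)))
P_1 = 1/(1+e^{0.8778}) = 0.2936
P_2 = 1/(1+e^{-1.6384}) = 0.8373
P_3 = 1/(1+e^{1.1907}) = 0.2331
E[score] = 0.2936 + 0.8373 + 0.2331 = 1.3641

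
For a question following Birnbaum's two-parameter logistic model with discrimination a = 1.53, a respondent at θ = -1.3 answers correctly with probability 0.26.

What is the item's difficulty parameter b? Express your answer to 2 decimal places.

-0.62

P(θ) = 1 / (1 + exp(−a(θ − b)))
logit(0.26) = ln(0.26/0.74) = -1.0460
b = θ − logit/(a) = -1.3 − (-1.0460)/1.5300 = -0.6164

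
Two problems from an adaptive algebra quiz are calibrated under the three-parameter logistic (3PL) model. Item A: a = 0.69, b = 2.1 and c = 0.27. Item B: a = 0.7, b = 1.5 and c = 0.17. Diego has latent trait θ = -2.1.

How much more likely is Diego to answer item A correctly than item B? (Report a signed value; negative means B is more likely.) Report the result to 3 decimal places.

0.076

P(θ) = c + (1 − c) · 1 / (1 + exp(−a(θ − b)))
P_A = 0.3081
P_B = 0.2318
P_A − P_B = 0.0763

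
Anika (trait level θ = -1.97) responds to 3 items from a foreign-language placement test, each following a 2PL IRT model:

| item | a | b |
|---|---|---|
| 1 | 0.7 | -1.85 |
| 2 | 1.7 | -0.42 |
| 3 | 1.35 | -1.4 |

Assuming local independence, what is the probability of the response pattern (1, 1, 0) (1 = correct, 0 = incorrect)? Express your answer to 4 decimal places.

0.0219

P(θ) = 1 / (1 + exp(−a(θ − b)))
P_1 = 1/(1+e^{0.0840}) = 0.4790
P_2 = 1/(1+e^{2.6350}) = 0.0669
P_3 = 1/(1+e^{0.7695}) = 0.3166
L = P_1 × P_2 × (1−P_3) = 0.4790 × 0.0669 × 0.6834 = 0.02191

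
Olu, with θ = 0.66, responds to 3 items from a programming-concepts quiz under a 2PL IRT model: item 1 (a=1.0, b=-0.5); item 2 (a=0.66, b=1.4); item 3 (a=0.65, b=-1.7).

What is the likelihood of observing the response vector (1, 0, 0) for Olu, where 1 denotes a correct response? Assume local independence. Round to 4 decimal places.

0.0837

P(θ) = 1 / (1 + exp(−a(θ − b)))
P_1 = 1/(1+e^{-1.1600}) = 0.7613
P_2 = 1/(1+e^{0.4884}) = 0.3803
P_3 = 1/(1+e^{-1.5340}) = 0.8226
L = P_1 × (1−P_2) × (1−P_3) = 0.7613 × 0.6197 × 0.1774 = 0.08371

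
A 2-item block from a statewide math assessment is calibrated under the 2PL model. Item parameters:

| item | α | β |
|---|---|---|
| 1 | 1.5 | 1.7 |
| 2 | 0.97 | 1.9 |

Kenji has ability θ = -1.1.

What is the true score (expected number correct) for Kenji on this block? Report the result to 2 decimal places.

0.07

P(θ) = 1 / (1 + exp(−α(θ − β)))
P_1 = 1/(1+e^{4.2000}) = 0.0148
P_2 = 1/(1+e^{2.9100}) = 0.0517
E[score] = 0.0148 + 0.0517 = 0.0664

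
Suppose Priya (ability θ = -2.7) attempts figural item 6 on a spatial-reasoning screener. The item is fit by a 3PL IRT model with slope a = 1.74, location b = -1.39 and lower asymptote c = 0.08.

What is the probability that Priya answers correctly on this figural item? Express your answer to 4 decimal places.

0.1654

P(θ) = c + (1 − c) · 1 / (1 + exp(−a(θ − b)))
Exponent: 1.74 × (-2.7 − (-1.39)) = -2.2794
1/(1 + e^{2.2794}) = 0.0928
P = 0.08 + 0.92 × 0.0928 = 0.1654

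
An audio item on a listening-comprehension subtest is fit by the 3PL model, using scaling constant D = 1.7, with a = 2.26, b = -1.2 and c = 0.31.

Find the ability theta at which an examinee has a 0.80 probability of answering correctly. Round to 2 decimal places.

P(theta) = c + (1 − c) · 1 / (1 + exp(−D·a(theta − b)))
Remove guessing floor: (0.80 − 0.31)/(1 − 0.31) = 0.7101
logit = ln(0.7101/0.2899) = 0.8961
theta = b + logit/(1.7·a) = -1.2 + 0.8961/3.8420 = -0.9668

-0.97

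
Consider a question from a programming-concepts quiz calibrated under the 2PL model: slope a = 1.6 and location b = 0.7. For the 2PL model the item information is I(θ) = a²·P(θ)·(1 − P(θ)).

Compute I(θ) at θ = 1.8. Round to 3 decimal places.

P = 1/(1+e^{-1.7600}) = 0.8532
P(1−P) = 0.8532 × 0.1468 = 0.1252
I = a² × P(1−P) = 1.6² × 0.1252 = 0.32062

0.321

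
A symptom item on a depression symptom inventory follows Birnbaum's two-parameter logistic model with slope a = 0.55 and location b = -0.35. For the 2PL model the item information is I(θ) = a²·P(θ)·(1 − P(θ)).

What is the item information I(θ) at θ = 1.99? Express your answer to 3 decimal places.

P = 1/(1+e^{-1.2870}) = 0.7836
P(1−P) = 0.7836 × 0.2164 = 0.1695
I = a² × P(1−P) = 0.55² × 0.1695 = 0.05129

0.051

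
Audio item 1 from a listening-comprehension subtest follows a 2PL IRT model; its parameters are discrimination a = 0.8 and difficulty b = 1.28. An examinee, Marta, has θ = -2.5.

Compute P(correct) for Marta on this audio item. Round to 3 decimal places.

P(θ) = 1 / (1 + exp(−a(θ − b)))
Exponent: 0.8 × (-2.5 − 1.28) = -3.0240
1/(1 + e^{3.0240}) = 0.0464

0.046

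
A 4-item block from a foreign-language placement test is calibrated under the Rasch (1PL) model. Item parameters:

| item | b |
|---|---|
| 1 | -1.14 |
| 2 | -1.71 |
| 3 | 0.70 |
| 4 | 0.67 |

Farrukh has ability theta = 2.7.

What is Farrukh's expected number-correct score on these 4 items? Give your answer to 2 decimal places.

3.73

P(theta) = 1 / (1 + exp(−(theta − b)))
P_1 = 1/(1+e^{-3.8400}) = 0.9790
P_2 = 1/(1+e^{-4.4100}) = 0.9880
P_3 = 1/(1+e^{-2.0000}) = 0.8808
P_4 = 1/(1+e^{-2.0300}) = 0.8839
E[score] = 0.9790 + 0.9880 + 0.8808 + 0.8839 = 3.7317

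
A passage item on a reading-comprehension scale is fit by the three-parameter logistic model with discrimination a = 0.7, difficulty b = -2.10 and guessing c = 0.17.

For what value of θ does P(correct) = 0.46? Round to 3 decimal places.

P(θ) = c + (1 − c) · 1 / (1 + exp(−a(θ − b)))
Remove guessing floor: (0.46 − 0.17)/(1 − 0.17) = 0.3494
logit = ln(0.3494/0.6506) = -0.6217
θ = b + logit/(a) = -2.10 + (-0.6217)/0.7000 = -2.9881

-2.988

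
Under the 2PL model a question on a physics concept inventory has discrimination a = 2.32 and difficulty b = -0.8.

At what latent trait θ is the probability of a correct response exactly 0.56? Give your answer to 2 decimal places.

-0.70

P(θ) = 1 / (1 + exp(−a(θ − b)))
logit = ln(0.5600/0.4400) = 0.2412
θ = b + logit/(a) = -0.8 + 0.2412/2.3200 = -0.6961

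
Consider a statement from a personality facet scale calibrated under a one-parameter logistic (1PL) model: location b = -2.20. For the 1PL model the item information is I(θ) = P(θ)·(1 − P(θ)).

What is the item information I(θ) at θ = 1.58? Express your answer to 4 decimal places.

0.0218

P = 1/(1+e^{-3.7800}) = 0.9777
P(1−P) = 0.9777 × 0.0223 = 0.0218
I = P(1−P) = 0.02182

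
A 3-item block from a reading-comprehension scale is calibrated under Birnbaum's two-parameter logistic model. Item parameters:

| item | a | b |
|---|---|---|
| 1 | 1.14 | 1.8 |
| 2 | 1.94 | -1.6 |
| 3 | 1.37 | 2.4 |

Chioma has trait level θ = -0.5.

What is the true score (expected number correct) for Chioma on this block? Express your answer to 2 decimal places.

P(θ) = 1 / (1 + exp(−a(θ − b)))
P_1 = 1/(1+e^{2.6220}) = 0.0677
P_2 = 1/(1+e^{-2.1340}) = 0.8942
P_3 = 1/(1+e^{3.9730}) = 0.0185
E[score] = 0.0677 + 0.8942 + 0.0185 = 0.9804

0.98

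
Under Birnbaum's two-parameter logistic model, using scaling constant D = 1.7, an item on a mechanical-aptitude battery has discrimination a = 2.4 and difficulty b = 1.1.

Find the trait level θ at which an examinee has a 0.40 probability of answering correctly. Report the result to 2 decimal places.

P(θ) = 1 / (1 + exp(−D·a(θ − b)))
logit = ln(0.4000/0.6000) = -0.4055
θ = b + logit/(1.7·a) = 1.1 + (-0.4055)/4.0800 = 1.0006

1.00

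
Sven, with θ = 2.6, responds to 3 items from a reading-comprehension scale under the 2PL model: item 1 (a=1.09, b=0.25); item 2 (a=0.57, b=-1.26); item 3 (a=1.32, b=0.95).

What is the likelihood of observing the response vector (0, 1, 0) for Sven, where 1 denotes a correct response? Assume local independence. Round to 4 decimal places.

0.0066

P(θ) = 1 / (1 + exp(−a(θ − b)))
P_1 = 1/(1+e^{-2.5615}) = 0.9283
P_2 = 1/(1+e^{-2.2002}) = 0.9003
P_3 = 1/(1+e^{-2.1780}) = 0.8983
L = (1−P_1) × P_2 × (1−P_3) = 0.0717 × 0.9003 × 0.1017 = 0.00656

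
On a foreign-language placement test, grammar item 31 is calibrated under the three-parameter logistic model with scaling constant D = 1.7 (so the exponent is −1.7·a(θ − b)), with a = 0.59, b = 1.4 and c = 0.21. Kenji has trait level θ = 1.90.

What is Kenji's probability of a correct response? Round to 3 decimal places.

P(θ) = c + (1 − c) · 1 / (1 + exp(−D·a(θ − b)))
Exponent: 1.7 × 0.59 × (1.90 − 1.4) = 0.5015
1/(1 + e^{-0.5015}) = 0.6228
P = 0.21 + 0.79 × 0.6228 = 0.7020

0.702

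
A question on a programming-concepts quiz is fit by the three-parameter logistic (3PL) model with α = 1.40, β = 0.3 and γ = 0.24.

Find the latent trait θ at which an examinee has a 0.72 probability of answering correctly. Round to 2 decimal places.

P(θ) = γ + (1 − γ) · 1 / (1 + exp(−α(θ − β)))
Remove guessing floor: (0.72 − 0.24)/(1 − 0.24) = 0.6316
logit = ln(0.6316/0.3684) = 0.5390
θ = β + logit/(α) = 0.3 + 0.5390/1.4000 = 0.6850

0.68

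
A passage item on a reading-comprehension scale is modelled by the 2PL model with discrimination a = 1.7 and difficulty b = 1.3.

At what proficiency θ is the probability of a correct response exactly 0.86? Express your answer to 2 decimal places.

2.37

P(θ) = 1 / (1 + exp(−a(θ − b)))
logit = ln(0.8600/0.1400) = 1.8153
θ = b + logit/(a) = 1.3 + 1.8153/1.7000 = 2.3678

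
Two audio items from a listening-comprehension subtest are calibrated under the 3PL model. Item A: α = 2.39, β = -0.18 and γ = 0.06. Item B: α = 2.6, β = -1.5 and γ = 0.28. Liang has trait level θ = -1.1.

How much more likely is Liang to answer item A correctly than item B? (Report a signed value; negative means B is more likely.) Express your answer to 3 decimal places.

P(θ) = γ + (1 − γ) · 1 / (1 + exp(−α(θ − β)))
P_A = 0.1539
P_B = 0.8120
P_A − P_B = -0.6581

-0.658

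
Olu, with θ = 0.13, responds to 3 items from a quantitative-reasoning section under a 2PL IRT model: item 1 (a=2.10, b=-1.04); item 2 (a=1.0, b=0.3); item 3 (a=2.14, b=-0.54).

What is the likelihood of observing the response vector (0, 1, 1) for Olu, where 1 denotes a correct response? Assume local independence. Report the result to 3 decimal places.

P(θ) = 1 / (1 + exp(−a(θ − b)))
P_1 = 1/(1+e^{-2.4570}) = 0.9211
P_2 = 1/(1+e^{0.1700}) = 0.4576
P_3 = 1/(1+e^{-1.4338}) = 0.8075
L = (1−P_1) × P_2 × P_3 = 0.0789 × 0.4576 × 0.8075 = 0.02916

0.029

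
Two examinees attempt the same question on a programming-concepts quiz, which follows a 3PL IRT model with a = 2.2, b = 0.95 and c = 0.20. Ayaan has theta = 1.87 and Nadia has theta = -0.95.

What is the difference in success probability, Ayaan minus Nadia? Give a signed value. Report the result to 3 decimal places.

0.695

P(theta) = c + (1 − c) · 1 / (1 + exp(−a(theta − b)))
P(Ayaan) = 0.9066  [exponent 2.0240]
P(Nadia) = 0.2121  [exponent -4.1800]
Difference = 0.9066 − 0.2121 = 0.6946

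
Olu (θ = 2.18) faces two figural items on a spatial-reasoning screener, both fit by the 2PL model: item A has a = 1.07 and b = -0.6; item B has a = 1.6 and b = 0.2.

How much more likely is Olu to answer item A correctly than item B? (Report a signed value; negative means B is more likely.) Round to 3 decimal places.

-0.008

P(θ) = 1 / (1 + exp(−a(θ − b)))
P_A = 0.9514
P_B = 0.9596
P_A − P_B = -0.0082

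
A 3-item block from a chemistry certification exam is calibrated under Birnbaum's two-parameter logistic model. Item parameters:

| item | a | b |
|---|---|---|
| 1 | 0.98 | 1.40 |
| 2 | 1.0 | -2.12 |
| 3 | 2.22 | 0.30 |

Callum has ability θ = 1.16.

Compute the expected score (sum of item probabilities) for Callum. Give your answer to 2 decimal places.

P(θ) = 1 / (1 + exp(−a(θ − b)))
P_1 = 1/(1+e^{0.2352}) = 0.4415
P_2 = 1/(1+e^{-3.2800}) = 0.9637
P_3 = 1/(1+e^{-1.9092}) = 0.8709
E[score] = 0.4415 + 0.9637 + 0.8709 = 2.2761

2.28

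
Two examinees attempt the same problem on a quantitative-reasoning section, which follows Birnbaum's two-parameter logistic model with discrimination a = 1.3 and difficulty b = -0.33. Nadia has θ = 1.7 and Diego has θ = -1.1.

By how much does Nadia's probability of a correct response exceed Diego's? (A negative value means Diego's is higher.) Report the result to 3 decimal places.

P(θ) = 1 / (1 + exp(−a(θ − b)))
P(Nadia) = 0.9333  [exponent 2.6390]
P(Diego) = 0.2687  [exponent -1.0010]
Difference = 0.9333 − 0.2687 = 0.6646

0.665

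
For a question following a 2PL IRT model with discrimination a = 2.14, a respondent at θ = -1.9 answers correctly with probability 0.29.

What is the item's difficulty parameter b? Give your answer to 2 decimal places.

P(θ) = 1 / (1 + exp(−a(θ − b)))
logit(0.29) = ln(0.29/0.71) = -0.8954
b = θ − logit/(a) = -1.9 − (-0.8954)/2.1400 = -1.4816

-1.48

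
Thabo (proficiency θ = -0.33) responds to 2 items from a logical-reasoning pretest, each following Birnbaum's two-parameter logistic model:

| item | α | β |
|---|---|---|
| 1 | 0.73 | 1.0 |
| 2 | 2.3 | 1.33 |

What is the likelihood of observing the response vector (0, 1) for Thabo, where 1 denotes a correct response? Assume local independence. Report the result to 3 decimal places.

P(θ) = 1 / (1 + exp(−α(θ − β)))
P_1 = 1/(1+e^{0.9709}) = 0.2747
P_2 = 1/(1+e^{3.8180}) = 0.0215
L = (1−P_1) × P_2 = 0.7253 × 0.0215 = 0.01559

0.016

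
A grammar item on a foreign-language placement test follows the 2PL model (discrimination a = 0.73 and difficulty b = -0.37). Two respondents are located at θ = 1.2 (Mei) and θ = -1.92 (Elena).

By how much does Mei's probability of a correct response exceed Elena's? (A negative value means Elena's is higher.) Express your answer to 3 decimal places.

P(θ) = 1 / (1 + exp(−a(θ − b)))
P(Mei) = 0.7588  [exponent 1.1461]
P(Elena) = 0.2439  [exponent -1.1315]
Difference = 0.7588 − 0.2439 = 0.5149

0.515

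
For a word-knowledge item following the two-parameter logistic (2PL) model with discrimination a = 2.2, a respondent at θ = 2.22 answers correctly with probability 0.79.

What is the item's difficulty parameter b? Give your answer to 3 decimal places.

1.618

P(θ) = 1 / (1 + exp(−a(θ − b)))
logit(0.79) = ln(0.79/0.21) = 1.3249
b = θ − logit/(a) = 2.22 − 1.3249/2.2000 = 1.6178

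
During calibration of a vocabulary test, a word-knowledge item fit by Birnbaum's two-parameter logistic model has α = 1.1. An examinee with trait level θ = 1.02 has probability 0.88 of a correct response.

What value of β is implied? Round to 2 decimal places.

P(θ) = 1 / (1 + exp(−α(θ − β)))
logit(0.88) = ln(0.88/0.12) = 1.9924
β = θ − logit/(α) = 1.02 − 1.9924/1.1000 = -0.7913

-0.79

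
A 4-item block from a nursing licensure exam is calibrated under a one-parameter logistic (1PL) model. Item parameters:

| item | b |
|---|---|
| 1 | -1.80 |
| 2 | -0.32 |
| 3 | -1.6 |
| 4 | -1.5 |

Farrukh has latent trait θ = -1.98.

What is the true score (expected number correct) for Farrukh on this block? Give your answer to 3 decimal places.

P(θ) = 1 / (1 + exp(−(θ − b)))
P_1 = 1/(1+e^{0.1800}) = 0.4551
P_2 = 1/(1+e^{1.6600}) = 0.1598
P_3 = 1/(1+e^{0.3800}) = 0.4061
P_4 = 1/(1+e^{0.4800}) = 0.3823
E[score] = 0.4551 + 0.1598 + 0.4061 + 0.3823 = 1.4033

1.403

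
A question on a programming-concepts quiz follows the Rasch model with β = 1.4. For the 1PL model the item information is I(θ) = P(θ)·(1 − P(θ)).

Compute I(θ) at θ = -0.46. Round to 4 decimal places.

P = 1/(1+e^{1.8600}) = 0.1347
P(1−P) = 0.1347 × 0.8653 = 0.1166
I = P(1−P) = 0.11656

0.1166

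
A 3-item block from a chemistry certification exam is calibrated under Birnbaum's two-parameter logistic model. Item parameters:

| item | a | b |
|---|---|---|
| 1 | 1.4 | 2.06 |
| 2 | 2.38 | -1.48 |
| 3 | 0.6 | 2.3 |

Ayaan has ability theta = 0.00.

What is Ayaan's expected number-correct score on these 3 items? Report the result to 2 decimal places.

P(theta) = 1 / (1 + exp(−a(theta − b)))
P_1 = 1/(1+e^{2.8840}) = 0.0530
P_2 = 1/(1+e^{-3.5224}) = 0.9713
P_3 = 1/(1+e^{1.3800}) = 0.2010
E[score] = 0.0530 + 0.9713 + 0.2010 = 1.2253

1.23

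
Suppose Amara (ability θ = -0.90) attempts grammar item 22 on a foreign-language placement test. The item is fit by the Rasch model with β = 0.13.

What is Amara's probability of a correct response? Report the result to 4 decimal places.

P(θ) = 1 / (1 + exp(−(θ − β)))
Exponent: (-0.90 − 0.13) = -1.0300
1/(1 + e^{1.0300}) = 0.2631
P = 0.2631

0.2631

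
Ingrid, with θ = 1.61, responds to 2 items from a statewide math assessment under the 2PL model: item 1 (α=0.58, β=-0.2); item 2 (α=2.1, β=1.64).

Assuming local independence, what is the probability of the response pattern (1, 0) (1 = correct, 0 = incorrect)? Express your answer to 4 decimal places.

0.3820

P(θ) = 1 / (1 + exp(−α(θ − β)))
P_1 = 1/(1+e^{-1.0498}) = 0.7407
P_2 = 1/(1+e^{0.0630}) = 0.4843
L = P_1 × (1−P_2) = 0.7407 × 0.5157 = 0.38203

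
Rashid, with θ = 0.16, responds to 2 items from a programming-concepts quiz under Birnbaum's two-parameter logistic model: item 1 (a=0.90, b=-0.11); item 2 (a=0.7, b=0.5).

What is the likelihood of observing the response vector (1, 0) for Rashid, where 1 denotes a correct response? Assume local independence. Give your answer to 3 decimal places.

P(θ) = 1 / (1 + exp(−a(θ − b)))
P_1 = 1/(1+e^{-0.2430}) = 0.5605
P_2 = 1/(1+e^{0.2380}) = 0.4408
L = P_1 × (1−P_2) = 0.5605 × 0.5592 = 0.31342

0.313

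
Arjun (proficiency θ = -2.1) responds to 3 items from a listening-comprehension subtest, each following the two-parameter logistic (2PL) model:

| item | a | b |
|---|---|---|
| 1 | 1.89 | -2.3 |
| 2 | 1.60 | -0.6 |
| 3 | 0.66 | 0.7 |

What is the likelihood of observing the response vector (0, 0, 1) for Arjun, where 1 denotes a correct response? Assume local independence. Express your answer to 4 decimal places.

P(θ) = 1 / (1 + exp(−a(θ − b)))
P_1 = 1/(1+e^{-0.3780}) = 0.5934
P_2 = 1/(1+e^{2.4000}) = 0.0832
P_3 = 1/(1+e^{1.8480}) = 0.1361
L = (1−P_1) × (1−P_2) × P_3 = 0.4066 × 0.9168 × 0.1361 = 0.05074

0.0507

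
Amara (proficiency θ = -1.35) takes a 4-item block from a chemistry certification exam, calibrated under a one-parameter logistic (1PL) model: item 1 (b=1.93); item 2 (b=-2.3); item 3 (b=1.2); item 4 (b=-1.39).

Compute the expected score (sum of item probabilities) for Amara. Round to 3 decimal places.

1.340

P(θ) = 1 / (1 + exp(−(θ − b)))
P_1 = 1/(1+e^{3.2800}) = 0.0363
P_2 = 1/(1+e^{-0.9500}) = 0.7211
P_3 = 1/(1+e^{2.5500}) = 0.0724
P_4 = 1/(1+e^{-0.0400}) = 0.5100
E[score] = 0.0363 + 0.7211 + 0.0724 + 0.5100 = 1.3398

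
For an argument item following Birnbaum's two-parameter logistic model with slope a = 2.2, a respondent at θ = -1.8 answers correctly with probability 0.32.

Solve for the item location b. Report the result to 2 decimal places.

P(θ) = 1 / (1 + exp(−a(θ − b)))
logit(0.32) = ln(0.32/0.68) = -0.7538
b = θ − logit/(a) = -1.8 − (-0.7538)/2.2000 = -1.4574

-1.46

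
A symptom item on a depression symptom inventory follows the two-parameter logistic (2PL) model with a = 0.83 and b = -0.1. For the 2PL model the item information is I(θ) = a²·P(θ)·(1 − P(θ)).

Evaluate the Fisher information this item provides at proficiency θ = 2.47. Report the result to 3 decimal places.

0.065

P = 1/(1+e^{-2.1331}) = 0.8941
P(1−P) = 0.8941 × 0.1059 = 0.0947
I = a² × P(1−P) = 0.83² × 0.0947 = 0.06524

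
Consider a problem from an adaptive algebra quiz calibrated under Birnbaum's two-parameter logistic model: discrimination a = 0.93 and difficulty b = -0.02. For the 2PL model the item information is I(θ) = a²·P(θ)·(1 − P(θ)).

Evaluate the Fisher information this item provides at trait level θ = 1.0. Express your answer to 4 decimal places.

P = 1/(1+e^{-0.9486}) = 0.7208
P(1−P) = 0.7208 × 0.2792 = 0.2012
I = a² × P(1−P) = 0.93² × 0.2012 = 0.17405

0.1740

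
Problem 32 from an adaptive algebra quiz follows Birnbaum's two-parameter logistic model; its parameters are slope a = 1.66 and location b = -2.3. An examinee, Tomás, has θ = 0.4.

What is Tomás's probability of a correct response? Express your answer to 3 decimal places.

0.989

P(θ) = 1 / (1 + exp(−a(θ − b)))
Exponent: 1.66 × (0.4 − (-2.3)) = 4.4820
1/(1 + e^{-4.4820}) = 0.9888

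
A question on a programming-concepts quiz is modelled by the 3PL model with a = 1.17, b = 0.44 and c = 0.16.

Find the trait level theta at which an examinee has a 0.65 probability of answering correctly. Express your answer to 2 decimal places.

P(theta) = c + (1 − c) · 1 / (1 + exp(−a(theta − b)))
Remove guessing floor: (0.65 − 0.16)/(1 − 0.16) = 0.5833
logit = ln(0.5833/0.4167) = 0.3365
theta = b + logit/(a) = 0.44 + 0.3365/1.1700 = 0.7276

0.73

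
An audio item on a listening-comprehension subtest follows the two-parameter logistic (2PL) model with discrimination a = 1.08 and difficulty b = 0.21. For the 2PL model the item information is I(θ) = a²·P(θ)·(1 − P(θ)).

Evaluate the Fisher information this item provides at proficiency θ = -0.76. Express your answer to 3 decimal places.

P = 1/(1+e^{1.0476}) = 0.2597
P(1−P) = 0.2597 × 0.7403 = 0.1922
I = a² × P(1−P) = 1.08² × 0.1922 = 0.22424

0.224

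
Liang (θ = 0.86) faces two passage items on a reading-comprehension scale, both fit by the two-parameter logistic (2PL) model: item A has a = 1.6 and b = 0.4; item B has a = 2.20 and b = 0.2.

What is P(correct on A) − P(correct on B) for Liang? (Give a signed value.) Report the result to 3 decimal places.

-0.134

P(θ) = 1 / (1 + exp(−a(θ − b)))
P_A = 0.6761
P_B = 0.8103
P_A − P_B = -0.1342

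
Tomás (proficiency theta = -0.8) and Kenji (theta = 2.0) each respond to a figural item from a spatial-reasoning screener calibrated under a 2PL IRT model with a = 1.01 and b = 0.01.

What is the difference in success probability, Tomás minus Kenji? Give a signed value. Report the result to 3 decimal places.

P(theta) = 1 / (1 + exp(−a(theta − b)))
P(Tomás) = 0.3062  [exponent -0.8181]
P(Kenji) = 0.8818  [exponent 2.0099]
Difference = 0.3062 − 0.8818 = -0.5757

-0.576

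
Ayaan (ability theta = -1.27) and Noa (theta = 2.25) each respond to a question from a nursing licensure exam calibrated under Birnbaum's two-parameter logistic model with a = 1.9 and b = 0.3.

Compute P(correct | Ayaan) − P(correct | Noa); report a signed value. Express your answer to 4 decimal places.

P(theta) = 1 / (1 + exp(−a(theta − b)))
P(Ayaan) = 0.0482  [exponent -2.9830]
P(Noa) = 0.9760  [exponent 3.7050]
Difference = 0.0482 − 0.9760 = -0.9278

-0.9278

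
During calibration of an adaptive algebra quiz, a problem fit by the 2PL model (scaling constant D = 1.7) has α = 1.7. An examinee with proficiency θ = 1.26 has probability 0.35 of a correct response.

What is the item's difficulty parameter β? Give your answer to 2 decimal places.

1.47

P(θ) = 1 / (1 + exp(−D·α(θ − β)))
logit(0.35) = ln(0.35/0.65) = -0.6190
β = θ − logit/(1.7·α) = 1.26 − (-0.6190)/2.8900 = 1.4742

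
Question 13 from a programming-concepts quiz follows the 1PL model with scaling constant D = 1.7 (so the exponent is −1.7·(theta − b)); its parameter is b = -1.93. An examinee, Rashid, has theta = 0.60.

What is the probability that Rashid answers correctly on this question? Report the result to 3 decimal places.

P(theta) = 1 / (1 + exp(−D·(theta − b)))
Exponent: 1.7 × (0.60 − (-1.93)) = 4.3010
1/(1 + e^{-4.3010}) = 0.9866
P = 0.9866

0.987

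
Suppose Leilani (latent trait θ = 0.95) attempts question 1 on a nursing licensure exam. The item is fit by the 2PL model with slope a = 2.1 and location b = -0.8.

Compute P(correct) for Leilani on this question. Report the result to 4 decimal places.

0.9753

P(θ) = 1 / (1 + exp(−a(θ − b)))
Exponent: 2.1 × (0.95 − (-0.8)) = 3.6750
1/(1 + e^{-3.6750}) = 0.9753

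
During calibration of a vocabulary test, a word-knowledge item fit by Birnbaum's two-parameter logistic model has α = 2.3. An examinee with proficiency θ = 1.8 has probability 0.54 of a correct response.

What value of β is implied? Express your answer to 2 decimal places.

P(θ) = 1 / (1 + exp(−α(θ − β)))
logit(0.54) = ln(0.54/0.46) = 0.1603
β = θ − logit/(α) = 1.8 − 0.1603/2.3000 = 1.7303

1.73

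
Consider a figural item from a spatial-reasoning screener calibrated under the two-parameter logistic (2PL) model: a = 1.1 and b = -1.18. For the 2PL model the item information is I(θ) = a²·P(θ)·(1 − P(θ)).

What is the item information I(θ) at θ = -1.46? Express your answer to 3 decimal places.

0.295

P = 1/(1+e^{0.3080}) = 0.4236
P(1−P) = 0.4236 × 0.5764 = 0.2442
I = a² × P(1−P) = 1.1² × 0.2442 = 0.29544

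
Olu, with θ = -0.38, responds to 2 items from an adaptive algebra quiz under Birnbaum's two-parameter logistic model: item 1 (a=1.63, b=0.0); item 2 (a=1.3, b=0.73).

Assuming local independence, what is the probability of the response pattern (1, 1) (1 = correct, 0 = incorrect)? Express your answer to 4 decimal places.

P(θ) = 1 / (1 + exp(−a(θ − b)))
P_1 = 1/(1+e^{0.6194}) = 0.3499
P_2 = 1/(1+e^{1.4430}) = 0.1911
L = P_1 × P_2 = 0.3499 × 0.1911 = 0.06686

0.0669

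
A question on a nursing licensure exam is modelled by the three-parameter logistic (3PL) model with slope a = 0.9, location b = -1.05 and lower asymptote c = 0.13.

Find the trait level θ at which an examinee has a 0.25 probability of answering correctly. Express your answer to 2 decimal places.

-3.09

P(θ) = c + (1 − c) · 1 / (1 + exp(−a(θ − b)))
Remove guessing floor: (0.25 − 0.13)/(1 − 0.13) = 0.1379
logit = ln(0.1379/0.8621) = -1.8326
θ = b + logit/(a) = -1.05 + (-1.8326)/0.9000 = -3.0862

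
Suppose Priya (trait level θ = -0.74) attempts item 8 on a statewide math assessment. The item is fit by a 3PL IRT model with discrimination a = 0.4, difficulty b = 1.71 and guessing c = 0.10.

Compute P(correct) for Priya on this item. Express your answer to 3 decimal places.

0.346

P(θ) = c + (1 − c) · 1 / (1 + exp(−a(θ − b)))
Exponent: 0.4 × (-0.74 − 1.71) = -0.9800
1/(1 + e^{0.9800}) = 0.2729
P = 0.10 + 0.90 × 0.2729 = 0.3456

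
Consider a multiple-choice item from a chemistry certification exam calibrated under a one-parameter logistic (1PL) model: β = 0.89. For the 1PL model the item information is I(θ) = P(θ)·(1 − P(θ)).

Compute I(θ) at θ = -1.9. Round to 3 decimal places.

0.055

P = 1/(1+e^{2.7900}) = 0.0579
P(1−P) = 0.0579 × 0.9421 = 0.0545
I = P(1−P) = 0.05452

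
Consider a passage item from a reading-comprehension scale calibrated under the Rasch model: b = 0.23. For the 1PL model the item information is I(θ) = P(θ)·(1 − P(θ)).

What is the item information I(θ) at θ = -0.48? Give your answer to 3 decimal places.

0.221

P = 1/(1+e^{0.7100}) = 0.3296
P(1−P) = 0.3296 × 0.6704 = 0.2210
I = P(1−P) = 0.22096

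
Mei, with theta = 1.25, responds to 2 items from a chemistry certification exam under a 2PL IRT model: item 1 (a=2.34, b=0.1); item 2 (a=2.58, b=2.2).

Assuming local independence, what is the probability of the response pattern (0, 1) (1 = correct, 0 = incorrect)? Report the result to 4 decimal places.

0.0050

P(theta) = 1 / (1 + exp(−a(theta − b)))
P_1 = 1/(1+e^{-2.6910}) = 0.9365
P_2 = 1/(1+e^{2.4510}) = 0.0794
L = (1−P_1) × P_2 = 0.0635 × 0.0794 = 0.00504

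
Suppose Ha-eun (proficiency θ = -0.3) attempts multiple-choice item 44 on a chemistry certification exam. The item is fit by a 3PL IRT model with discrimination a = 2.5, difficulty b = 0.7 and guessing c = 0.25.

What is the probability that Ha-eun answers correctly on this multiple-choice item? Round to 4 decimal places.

0.3069

P(θ) = c + (1 − c) · 1 / (1 + exp(−a(θ − b)))
Exponent: 2.5 × (-0.3 − 0.7) = -2.5000
1/(1 + e^{2.5000}) = 0.0759
P = 0.25 + 0.75 × 0.0759 = 0.3069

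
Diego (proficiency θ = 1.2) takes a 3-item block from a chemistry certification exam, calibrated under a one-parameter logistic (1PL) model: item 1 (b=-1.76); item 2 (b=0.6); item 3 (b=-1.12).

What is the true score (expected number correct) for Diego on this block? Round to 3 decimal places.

P(θ) = 1 / (1 + exp(−(θ − b)))
P_1 = 1/(1+e^{-2.9600}) = 0.9507
P_2 = 1/(1+e^{-0.6000}) = 0.6457
P_3 = 1/(1+e^{-2.3200}) = 0.9105
E[score] = 0.9507 + 0.6457 + 0.9105 = 2.5069

2.507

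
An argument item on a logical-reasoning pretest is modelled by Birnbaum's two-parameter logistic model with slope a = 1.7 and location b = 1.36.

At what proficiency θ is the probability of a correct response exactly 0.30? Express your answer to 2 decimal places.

P(θ) = 1 / (1 + exp(−a(θ − b)))
logit = ln(0.3000/0.7000) = -0.8473
θ = b + logit/(a) = 1.36 + (-0.8473)/1.7000 = 0.8616

0.86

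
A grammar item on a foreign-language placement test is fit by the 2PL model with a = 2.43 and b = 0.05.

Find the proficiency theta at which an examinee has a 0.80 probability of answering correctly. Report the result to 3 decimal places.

0.620

P(theta) = 1 / (1 + exp(−a(theta − b)))
logit = ln(0.8000/0.2000) = 1.3863
theta = b + logit/(a) = 0.05 + 1.3863/2.4300 = 0.6205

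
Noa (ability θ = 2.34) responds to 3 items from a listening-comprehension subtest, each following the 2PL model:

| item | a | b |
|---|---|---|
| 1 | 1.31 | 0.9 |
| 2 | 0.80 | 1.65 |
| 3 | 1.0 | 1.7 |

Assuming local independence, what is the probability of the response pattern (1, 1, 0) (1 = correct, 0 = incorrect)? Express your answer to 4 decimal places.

P(θ) = 1 / (1 + exp(−a(θ − b)))
P_1 = 1/(1+e^{-1.8864}) = 0.8683
P_2 = 1/(1+e^{-0.5520}) = 0.6346
P_3 = 1/(1+e^{-0.6400}) = 0.6548
L = P_1 × P_2 × (1−P_3) = 0.8683 × 0.6346 × 0.3452 = 0.19025

0.1902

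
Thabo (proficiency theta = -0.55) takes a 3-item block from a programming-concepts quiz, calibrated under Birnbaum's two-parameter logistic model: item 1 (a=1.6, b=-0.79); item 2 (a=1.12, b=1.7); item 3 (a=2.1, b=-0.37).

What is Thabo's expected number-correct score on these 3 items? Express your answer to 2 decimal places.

1.08

P(theta) = 1 / (1 + exp(−a(theta − b)))
P_1 = 1/(1+e^{-0.3840}) = 0.5948
P_2 = 1/(1+e^{2.5200}) = 0.0745
P_3 = 1/(1+e^{0.3780}) = 0.4066
E[score] = 0.5948 + 0.0745 + 0.4066 = 1.0759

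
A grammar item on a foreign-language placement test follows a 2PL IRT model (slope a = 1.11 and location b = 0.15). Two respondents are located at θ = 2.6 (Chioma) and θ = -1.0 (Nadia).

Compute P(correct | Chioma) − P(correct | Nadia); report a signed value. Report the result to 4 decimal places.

P(θ) = 1 / (1 + exp(−a(θ − b)))
P(Chioma) = 0.9382  [exponent 2.7195]
P(Nadia) = 0.2181  [exponent -1.2765]
Difference = 0.9382 − 0.2181 = 0.7200

0.7200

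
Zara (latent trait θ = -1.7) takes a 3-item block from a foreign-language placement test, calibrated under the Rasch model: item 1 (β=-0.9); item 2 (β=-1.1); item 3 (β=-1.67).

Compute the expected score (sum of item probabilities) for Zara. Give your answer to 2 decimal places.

P(θ) = 1 / (1 + exp(−(θ − β)))
P_1 = 1/(1+e^{0.8000}) = 0.3100
P_2 = 1/(1+e^{0.6000}) = 0.3543
P_3 = 1/(1+e^{0.0300}) = 0.4925
E[score] = 0.3100 + 0.3543 + 0.4925 = 1.1569

1.16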